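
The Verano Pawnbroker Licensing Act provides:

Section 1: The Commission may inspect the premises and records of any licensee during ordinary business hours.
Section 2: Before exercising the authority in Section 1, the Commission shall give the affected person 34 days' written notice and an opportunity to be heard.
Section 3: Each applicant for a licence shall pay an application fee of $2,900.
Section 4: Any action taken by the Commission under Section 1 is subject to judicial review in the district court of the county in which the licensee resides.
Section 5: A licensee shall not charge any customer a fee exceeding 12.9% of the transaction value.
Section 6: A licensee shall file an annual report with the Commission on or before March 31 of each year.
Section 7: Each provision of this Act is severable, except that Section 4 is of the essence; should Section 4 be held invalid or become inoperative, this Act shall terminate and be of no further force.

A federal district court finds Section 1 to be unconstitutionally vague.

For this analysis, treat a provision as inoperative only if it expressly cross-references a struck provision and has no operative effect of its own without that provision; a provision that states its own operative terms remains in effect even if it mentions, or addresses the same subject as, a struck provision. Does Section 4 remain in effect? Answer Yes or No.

Section 1 is struck. Section 2 has no operative effect of its own apart from Section 1 and is therefore inoperative. Section 4 has no operative effect of its own apart from Section 1 and is therefore inoperative. Section 7 makes Section 4 an essential term, and Section 4 has been rendered inoperative by the cascade; under Section 7, the entire Act is therefore void. No provision of the Act survives. Section 4 is among the inoperative provisions, so the answer is no.

No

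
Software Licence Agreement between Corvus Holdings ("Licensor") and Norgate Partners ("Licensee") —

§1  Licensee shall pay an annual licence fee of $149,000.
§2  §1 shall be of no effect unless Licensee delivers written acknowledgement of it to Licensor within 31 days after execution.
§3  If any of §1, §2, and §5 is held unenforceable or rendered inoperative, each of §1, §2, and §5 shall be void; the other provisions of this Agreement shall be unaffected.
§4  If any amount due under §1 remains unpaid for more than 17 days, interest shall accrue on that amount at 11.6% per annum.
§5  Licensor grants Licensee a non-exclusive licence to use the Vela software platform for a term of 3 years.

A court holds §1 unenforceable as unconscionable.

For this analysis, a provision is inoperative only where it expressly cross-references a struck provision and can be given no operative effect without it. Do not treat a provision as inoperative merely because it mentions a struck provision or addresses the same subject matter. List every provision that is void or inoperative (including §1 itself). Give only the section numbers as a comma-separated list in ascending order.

1, 2, 4, 5

§1 is struck. §2 merely fixes the acknowledgement condition for §1; with §1 gone it has nothing to operate on and falls away. §4 has no operative effect of its own apart from §1 and is therefore inoperative. §3 declares §1, §2, and §5 mutually dependent; since one of them has fallen, all of them are of no effect. That brings down §5 as well. The remainder continues in force under §3. Only §3 remains in effect.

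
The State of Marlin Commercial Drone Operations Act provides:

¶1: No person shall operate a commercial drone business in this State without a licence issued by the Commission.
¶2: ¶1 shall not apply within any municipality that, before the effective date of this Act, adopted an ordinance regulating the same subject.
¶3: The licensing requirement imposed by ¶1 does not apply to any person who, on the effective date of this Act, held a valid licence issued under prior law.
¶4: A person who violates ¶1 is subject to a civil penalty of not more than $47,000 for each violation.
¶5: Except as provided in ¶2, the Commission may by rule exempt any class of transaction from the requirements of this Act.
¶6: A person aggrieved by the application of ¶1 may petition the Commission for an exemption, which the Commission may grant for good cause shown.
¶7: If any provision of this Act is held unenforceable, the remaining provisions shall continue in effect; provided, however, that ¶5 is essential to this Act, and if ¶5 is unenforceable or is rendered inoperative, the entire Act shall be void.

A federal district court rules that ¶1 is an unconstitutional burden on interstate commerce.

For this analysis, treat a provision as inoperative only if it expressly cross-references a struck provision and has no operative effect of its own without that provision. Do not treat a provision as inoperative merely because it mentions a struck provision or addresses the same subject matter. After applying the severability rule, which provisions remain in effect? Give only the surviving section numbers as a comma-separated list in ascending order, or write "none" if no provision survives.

¶1 is struck. ¶2 operates only by reference to ¶1, so it falls with ¶1. ¶3 operates only by reference to ¶1, so it falls with ¶1. ¶4 merely fixes the civil penalty for violating ¶1; with ¶1 gone it has nothing to operate on and falls away. The only function of ¶6 is the exemption procedure for ¶1, so it cannot stand once ¶1 is removed. Although ¶5 refers to ¶2, its operative terms do not depend on ¶2, so it remains in effect. ¶7 makes ¶5 an essential term, but ¶5 is unaffected, so the severability proviso in ¶7 preserves the remaining provisions. ¶5 and ¶7 remain in effect.

5, 7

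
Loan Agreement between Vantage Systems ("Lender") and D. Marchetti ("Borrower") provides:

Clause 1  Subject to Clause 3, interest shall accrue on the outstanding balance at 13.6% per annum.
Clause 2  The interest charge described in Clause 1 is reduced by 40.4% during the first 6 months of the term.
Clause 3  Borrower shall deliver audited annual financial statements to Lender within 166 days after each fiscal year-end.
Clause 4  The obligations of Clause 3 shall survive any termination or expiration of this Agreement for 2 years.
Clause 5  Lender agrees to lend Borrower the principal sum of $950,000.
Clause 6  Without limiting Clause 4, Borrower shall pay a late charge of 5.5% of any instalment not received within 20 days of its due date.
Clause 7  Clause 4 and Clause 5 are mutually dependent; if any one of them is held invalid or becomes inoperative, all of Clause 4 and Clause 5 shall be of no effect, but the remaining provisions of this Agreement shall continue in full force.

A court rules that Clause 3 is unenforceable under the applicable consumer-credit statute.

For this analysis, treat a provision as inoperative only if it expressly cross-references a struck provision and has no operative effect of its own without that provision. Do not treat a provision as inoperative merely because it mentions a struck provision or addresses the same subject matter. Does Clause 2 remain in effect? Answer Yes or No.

Clause 3 is struck. Clause 4 merely fixes the survival period for Clause 3; with Clause 3 gone it has nothing to operate on and falls away. Clause 6 mentions Clause 4 but its own obligation stands independently of Clause 4, so Clause 6 is not affected. Although Clause 1 refers to Clause 3, its operative terms do not depend on Clause 3, so it remains in effect. Clause 7 declares Clause 4 and Clause 5 mutually dependent; since one of them has fallen, all of them are of no effect. That brings down Clause 5 as well. The remainder continues in force under Clause 7. Clause 1, Clause 2, Clause 6, and Clause 7 remain in effect. Clause 2 is among the surviving provisions, so the answer is yes.

Yes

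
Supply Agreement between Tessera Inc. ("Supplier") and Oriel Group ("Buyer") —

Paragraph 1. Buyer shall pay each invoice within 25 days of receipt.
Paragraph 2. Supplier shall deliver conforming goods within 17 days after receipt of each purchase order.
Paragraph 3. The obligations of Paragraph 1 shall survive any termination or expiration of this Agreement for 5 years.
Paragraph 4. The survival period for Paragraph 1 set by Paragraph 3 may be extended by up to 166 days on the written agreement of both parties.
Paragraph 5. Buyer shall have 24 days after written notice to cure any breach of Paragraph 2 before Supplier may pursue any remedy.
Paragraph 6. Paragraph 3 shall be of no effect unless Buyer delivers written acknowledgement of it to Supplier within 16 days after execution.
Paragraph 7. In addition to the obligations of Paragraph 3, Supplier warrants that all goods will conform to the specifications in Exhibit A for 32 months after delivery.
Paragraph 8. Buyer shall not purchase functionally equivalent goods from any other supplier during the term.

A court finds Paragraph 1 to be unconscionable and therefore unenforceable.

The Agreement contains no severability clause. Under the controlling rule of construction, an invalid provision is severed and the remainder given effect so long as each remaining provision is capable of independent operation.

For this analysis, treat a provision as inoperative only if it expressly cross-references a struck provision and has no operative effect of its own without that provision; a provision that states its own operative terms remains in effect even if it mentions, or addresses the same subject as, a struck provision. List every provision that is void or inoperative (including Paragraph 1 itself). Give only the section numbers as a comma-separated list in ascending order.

1, 3, 4, 6

Paragraph 1 is struck. Paragraph 3 has no operative effect of its own apart from Paragraph 1 and is therefore inoperative. Paragraph 4 operates only by reference to Paragraph 3, so it falls with Paragraph 3. Paragraph 6 has no operative effect of its own apart from Paragraph 3 and is therefore inoperative. Although Paragraph 7 refers to Paragraph 3, its operative terms do not depend on Paragraph 3, so it remains in effect. With no severability clause, the stated default rule severs what cannot stand and enforces each remaining provision that can operate on its own. Paragraph 2, Paragraph 5, Paragraph 7, and Paragraph 8 remain in effect.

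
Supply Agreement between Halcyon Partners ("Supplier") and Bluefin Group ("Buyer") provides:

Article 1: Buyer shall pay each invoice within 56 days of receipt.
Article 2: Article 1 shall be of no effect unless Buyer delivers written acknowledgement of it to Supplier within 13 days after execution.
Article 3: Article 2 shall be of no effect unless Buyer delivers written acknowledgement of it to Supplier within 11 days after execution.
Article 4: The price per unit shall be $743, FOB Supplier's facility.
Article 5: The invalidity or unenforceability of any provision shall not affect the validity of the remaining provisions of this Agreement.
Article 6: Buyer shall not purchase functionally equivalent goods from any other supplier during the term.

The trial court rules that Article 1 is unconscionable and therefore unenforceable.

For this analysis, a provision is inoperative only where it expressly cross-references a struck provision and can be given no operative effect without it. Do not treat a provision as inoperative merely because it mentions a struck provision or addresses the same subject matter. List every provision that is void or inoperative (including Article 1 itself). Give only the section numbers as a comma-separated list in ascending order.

1, 2, 3

Article 1 is struck. Article 2 has no operative effect of its own apart from Article 1 and is therefore inoperative. The only function of Article 3 is the acknowledgement condition for Article 2, so it cannot stand once Article 2 is removed. Under the severability clause in Article 5, the remaining provisions continue in force. That leaves Article 4, Article 5, and Article 6 in effect.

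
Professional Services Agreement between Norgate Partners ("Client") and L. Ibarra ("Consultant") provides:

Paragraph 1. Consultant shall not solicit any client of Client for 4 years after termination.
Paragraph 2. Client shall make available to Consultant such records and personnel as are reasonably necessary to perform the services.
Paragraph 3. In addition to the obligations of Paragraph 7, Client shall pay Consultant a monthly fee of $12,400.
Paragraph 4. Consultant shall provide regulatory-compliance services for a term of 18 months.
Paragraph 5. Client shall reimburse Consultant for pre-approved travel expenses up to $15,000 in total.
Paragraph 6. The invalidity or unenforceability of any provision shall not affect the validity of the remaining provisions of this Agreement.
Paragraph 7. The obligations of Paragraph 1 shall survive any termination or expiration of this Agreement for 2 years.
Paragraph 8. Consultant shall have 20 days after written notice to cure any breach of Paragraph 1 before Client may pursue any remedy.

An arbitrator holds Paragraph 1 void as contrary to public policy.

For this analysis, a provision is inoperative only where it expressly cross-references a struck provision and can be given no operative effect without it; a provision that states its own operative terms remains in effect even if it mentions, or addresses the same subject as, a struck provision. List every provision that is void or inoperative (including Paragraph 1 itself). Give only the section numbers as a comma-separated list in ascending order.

1, 7, 8

Paragraph 1 is struck. The only function of Paragraph 7 is the survival period for Paragraph 1, so it cannot stand once Paragraph 1 is removed. The only function of Paragraph 8 is the cure period for breach of Paragraph 1, so it cannot stand once Paragraph 1 is removed. Although Paragraph 3 refers to Paragraph 7, its operative terms do not depend on Paragraph 7, so it remains in effect. Under the severability clause in Paragraph 6, the remaining provisions continue in force. That leaves Paragraph 2, Paragraph 3, Paragraph 4, Paragraph 5, and Paragraph 6 in effect.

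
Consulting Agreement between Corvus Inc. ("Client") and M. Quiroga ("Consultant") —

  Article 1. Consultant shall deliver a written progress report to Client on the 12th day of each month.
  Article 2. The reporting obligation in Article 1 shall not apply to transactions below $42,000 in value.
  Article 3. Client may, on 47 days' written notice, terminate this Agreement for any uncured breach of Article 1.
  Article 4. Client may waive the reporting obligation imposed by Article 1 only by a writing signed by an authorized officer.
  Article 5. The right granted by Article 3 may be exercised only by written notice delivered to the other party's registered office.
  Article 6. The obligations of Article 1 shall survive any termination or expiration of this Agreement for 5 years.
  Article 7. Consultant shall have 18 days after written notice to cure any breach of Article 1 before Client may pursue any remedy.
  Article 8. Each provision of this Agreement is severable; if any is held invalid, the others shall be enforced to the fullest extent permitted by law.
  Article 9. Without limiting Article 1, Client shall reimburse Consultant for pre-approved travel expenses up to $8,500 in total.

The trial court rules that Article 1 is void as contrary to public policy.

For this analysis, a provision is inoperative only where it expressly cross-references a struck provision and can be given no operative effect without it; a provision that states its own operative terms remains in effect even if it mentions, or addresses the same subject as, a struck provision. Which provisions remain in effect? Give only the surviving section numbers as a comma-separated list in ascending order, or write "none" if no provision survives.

Article 1 is struck. The whole of Article 2 is the carve-out from the reporting obligation, defined by reference to Article 1, so Article 2 cannot stand once Article 1 is removed. The only function of Article 3 is the termination right for breach of Article 1, so it cannot stand once Article 1 is removed. Article 4 operates only by reference to Article 1, so it falls with Article 1. Article 6 has no operative effect of its own apart from Article 1 and is therefore inoperative. Article 7 merely fixes the cure period for breach of Article 1; with Article 1 gone it has nothing to operate on and falls away. Article 5 has no operative effect of its own apart from Article 3 and is therefore inoperative. Although Article 9 refers to Article 1, its operative terms do not depend on Article 1, so it remains in effect. Article 8 is a severability clause and preserves every provision that can still be given independent effect. That leaves Article 8 and Article 9 in effect.

8, 9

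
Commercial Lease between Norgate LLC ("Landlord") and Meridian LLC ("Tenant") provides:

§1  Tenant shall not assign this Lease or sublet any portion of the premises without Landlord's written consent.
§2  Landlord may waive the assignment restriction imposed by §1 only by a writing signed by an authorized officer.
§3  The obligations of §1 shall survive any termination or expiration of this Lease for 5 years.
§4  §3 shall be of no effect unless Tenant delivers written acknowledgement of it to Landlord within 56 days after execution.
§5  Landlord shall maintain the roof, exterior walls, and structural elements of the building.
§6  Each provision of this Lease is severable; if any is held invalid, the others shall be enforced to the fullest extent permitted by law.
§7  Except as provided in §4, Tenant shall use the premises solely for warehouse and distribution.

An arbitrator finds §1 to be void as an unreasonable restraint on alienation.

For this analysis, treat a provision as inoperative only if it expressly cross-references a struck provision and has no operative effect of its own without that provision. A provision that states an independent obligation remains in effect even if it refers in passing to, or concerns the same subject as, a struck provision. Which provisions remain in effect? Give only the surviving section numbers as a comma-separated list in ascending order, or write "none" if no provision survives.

5, 6, 7

§1 is struck. §2 operates only by reference to §1, so it falls with §1. §3 has no operative effect of its own apart from §1 and is therefore inoperative. §4 merely fixes the acknowledgement condition for §3; with §3 gone it has nothing to operate on and falls away. Although §7 refers to §4, its operative terms do not depend on §4, so it remains in effect. §6 is a severability clause and preserves every provision that can still be given independent effect. §5, §6, and §7 remain in effect.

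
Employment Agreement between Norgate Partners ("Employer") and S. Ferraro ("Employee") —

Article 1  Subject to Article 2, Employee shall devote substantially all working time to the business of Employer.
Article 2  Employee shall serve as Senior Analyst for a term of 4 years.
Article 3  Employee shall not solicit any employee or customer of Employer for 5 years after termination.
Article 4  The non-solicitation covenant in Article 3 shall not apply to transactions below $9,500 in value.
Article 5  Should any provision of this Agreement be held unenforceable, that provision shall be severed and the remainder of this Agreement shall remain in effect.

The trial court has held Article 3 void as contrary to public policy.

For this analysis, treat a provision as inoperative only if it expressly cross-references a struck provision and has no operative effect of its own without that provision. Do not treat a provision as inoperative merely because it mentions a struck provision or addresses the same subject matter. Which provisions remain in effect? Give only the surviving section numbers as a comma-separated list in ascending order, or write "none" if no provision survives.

Article 3 is struck. Article 4 has no operative effect of its own apart from Article 3 and is therefore inoperative. Article 5 is a severability clause and preserves every provision that can still be given independent effect. That leaves Article 1, Article 2, and Article 5 in effect.

1, 2, 5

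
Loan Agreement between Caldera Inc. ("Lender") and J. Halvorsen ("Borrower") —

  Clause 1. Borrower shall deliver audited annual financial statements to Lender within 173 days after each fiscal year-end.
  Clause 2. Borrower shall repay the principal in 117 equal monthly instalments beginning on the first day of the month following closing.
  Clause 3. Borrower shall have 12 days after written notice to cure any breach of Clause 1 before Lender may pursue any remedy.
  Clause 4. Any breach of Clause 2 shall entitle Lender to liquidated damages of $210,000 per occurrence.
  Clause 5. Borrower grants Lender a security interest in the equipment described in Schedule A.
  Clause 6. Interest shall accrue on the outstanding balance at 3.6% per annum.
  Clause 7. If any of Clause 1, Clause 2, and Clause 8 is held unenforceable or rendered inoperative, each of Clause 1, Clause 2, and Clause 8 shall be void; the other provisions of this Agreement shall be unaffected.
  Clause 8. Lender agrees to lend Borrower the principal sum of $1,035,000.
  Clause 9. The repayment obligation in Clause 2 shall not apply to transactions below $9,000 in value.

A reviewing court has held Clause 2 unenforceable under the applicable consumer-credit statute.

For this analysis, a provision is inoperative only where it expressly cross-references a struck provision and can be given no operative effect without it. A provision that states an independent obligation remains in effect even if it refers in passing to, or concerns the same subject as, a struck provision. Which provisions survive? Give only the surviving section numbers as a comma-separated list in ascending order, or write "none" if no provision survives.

5, 6, 7

Clause 2 is struck. Clause 4 operates only by reference to Clause 2, so it falls with Clause 2. Clause 9 does nothing except set the carve-out from the repayment obligation by reference to Clause 2; with Clause 2 gone it has no independent effect and is inoperative. Clause 7 declares Clause 1, Clause 2, and Clause 8 mutually dependent; since one of them has fallen, all of them are of no effect. That brings down Clause 1 and Clause 8 as well. Clause 3 in turn depends solely on a provision now struck and likewise falls. The remainder continues in force under Clause 7. The provisions still in force are Clause 5, Clause 6, and Clause 7.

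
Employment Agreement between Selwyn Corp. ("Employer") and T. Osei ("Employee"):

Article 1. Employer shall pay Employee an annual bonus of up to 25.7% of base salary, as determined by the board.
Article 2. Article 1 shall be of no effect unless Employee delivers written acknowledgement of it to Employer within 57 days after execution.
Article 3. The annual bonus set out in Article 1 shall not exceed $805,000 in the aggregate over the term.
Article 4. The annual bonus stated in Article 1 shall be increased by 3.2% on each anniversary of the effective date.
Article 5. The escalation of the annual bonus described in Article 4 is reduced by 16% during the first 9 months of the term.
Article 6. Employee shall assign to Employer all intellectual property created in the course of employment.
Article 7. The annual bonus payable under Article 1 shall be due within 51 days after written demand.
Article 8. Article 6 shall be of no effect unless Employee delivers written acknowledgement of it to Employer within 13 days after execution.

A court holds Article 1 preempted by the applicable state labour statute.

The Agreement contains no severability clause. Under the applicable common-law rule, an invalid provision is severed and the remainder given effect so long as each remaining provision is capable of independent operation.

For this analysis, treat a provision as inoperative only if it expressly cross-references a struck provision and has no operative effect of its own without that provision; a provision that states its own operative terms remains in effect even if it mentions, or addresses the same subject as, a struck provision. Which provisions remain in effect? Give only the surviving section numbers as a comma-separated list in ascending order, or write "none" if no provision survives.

Article 1 is struck. Article 2 merely fixes the acknowledgement condition for Article 1; with Article 1 gone it has nothing to operate on and falls away. The whole of Article 3 is the aggregate cap on the annual bonus, defined by reference to Article 1, so Article 3 cannot stand once Article 1 is removed. Article 4 does nothing except set the escalation of the annual bonus by reference to Article 1; with Article 1 gone it has no independent effect and is inoperative. Article 7 has no operative effect of its own apart from Article 1 and is therefore inoperative. Article 5 does nothing except set the introductory reduction to the escalation of the annual bonus by reference to Article 4; with Article 4 gone it has no independent effect and is inoperative. Under the stated default rule, only provisions that cannot operate independently fall away; the rest are enforced. That leaves Article 6 and Article 8 in effect.

6, 8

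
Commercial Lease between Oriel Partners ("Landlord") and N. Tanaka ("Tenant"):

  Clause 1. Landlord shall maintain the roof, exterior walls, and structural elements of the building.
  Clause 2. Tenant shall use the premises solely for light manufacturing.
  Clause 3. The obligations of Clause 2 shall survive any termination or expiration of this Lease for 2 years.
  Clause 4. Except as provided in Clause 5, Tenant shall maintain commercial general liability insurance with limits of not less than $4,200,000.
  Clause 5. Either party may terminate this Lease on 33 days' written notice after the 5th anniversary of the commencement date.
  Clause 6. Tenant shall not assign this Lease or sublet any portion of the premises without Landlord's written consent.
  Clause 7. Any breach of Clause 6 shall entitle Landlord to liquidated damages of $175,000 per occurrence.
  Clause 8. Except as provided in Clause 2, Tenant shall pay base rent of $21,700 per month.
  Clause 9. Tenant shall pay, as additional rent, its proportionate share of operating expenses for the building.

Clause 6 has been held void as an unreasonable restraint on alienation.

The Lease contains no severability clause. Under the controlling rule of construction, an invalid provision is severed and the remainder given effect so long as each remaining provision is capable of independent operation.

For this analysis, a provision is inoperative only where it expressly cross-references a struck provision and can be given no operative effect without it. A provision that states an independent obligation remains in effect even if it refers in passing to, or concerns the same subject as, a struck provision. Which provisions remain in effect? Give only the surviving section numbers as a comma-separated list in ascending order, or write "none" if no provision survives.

1, 2, 3, 4, 5, 8, 9

Clause 6 is struck. The whole of Clause 7 is the liquidated-damages amount, defined by reference to Clause 6, so Clause 7 cannot stand once Clause 6 is removed. Under the stated default rule, only provisions that cannot operate independently fall away; the rest are enforced. That leaves Clause 1, Clause 2, Clause 3, Clause 4, Clause 5, Clause 8, and Clause 9 in effect.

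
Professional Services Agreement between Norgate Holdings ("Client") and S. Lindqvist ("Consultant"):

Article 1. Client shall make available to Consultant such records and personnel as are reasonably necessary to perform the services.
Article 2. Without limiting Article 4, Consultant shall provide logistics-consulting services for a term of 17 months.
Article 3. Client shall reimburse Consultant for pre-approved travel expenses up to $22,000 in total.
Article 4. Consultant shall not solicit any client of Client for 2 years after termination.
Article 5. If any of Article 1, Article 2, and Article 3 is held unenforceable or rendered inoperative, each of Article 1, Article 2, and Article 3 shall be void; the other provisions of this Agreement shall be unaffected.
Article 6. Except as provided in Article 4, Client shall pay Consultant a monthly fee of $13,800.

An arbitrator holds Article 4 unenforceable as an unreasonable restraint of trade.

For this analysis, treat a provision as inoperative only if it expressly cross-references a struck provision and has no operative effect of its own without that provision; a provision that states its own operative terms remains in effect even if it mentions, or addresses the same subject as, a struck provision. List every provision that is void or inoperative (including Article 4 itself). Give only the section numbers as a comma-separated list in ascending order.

4

Article 4 is struck. Although Article 2 refers to Article 4, its operative terms do not depend on Article 4, so it remains in effect. Article 6 mentions Article 4 but its own obligation stands independently of Article 4, so Article 6 is not affected. No other provision's operative terms depend on Article 4. Article 5 ties Article 1, Article 2, and Article 3 together, but none of those is affected here; the remaining provisions continue in force under Article 5. The provisions still in force are Article 1, Article 2, Article 3, Article 5, and Article 6.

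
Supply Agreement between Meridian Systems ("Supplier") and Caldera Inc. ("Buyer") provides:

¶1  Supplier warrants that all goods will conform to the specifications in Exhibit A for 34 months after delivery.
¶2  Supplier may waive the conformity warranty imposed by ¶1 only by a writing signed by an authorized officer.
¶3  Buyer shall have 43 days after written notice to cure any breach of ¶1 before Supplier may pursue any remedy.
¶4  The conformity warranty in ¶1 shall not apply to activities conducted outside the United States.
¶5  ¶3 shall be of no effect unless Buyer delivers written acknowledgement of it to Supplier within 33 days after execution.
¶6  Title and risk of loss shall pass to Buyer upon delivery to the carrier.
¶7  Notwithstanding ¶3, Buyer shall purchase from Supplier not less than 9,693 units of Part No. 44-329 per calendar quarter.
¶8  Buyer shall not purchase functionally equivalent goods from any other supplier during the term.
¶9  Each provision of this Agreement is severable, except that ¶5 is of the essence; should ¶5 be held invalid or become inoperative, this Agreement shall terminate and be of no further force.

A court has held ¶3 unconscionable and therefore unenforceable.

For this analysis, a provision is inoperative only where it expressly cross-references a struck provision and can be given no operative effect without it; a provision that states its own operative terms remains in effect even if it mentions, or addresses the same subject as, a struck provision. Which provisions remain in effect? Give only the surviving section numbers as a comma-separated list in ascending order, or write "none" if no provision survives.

none

¶3 is struck. ¶5 has no operative effect of its own apart from ¶3 and is therefore inoperative. ¶9 makes ¶5 an essential term, and ¶5 has been rendered inoperative by the cascade; under ¶9, the entire Agreement is therefore void. No provision of the Agreement survives.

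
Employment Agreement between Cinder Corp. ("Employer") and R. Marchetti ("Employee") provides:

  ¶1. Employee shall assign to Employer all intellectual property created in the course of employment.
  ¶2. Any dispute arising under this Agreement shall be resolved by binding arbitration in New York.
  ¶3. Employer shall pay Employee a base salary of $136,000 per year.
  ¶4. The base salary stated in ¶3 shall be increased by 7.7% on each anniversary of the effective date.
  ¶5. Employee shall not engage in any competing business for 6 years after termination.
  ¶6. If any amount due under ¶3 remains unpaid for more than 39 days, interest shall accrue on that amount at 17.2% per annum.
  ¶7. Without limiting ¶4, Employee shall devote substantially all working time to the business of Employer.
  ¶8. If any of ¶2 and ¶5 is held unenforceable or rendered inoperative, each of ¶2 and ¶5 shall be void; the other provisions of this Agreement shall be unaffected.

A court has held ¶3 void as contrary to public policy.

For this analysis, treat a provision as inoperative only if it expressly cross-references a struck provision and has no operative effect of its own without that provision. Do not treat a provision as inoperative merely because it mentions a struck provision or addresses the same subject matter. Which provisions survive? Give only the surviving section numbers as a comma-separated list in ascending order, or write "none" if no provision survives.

¶3 is struck. ¶4 does nothing except set the escalation of the base salary by reference to ¶3; with ¶3 gone it has no independent effect and is inoperative. ¶6 operates only by reference to ¶3, so it falls with ¶3. Although ¶7 refers to ¶4, its operative terms do not depend on ¶4, so it remains in effect. ¶8 ties ¶2 and ¶5 together, but none of those is affected here; the remaining provisions continue in force under ¶8. ¶1, ¶2, ¶5, ¶7, and ¶8 remain in effect.

1, 2, 5, 7, 8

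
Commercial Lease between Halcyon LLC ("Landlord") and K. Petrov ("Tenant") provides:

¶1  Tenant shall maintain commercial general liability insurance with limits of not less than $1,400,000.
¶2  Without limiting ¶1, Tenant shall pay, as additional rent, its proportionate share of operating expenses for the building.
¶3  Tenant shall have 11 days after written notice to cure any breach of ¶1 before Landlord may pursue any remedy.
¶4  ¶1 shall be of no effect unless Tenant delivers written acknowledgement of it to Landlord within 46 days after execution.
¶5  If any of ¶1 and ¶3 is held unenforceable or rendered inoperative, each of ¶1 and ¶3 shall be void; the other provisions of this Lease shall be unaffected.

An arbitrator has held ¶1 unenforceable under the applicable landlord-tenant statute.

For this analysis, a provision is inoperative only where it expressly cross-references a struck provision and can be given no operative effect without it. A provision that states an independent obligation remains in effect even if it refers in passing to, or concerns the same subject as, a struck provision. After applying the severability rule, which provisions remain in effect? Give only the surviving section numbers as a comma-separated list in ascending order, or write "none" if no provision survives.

2, 5

¶1 is struck. The only function of ¶3 is the cure period for breach of ¶1, so it cannot stand once ¶1 is removed. ¶4 operates only by reference to ¶1, so it falls with ¶1. Although ¶2 refers to ¶1, its operative terms do not depend on ¶1, so it remains in effect. ¶5 declares ¶1 and ¶3 mutually dependent; since one of them has fallen, all of them are of no effect. The remainder continues in force under ¶5. ¶2 and ¶5 remain in effect.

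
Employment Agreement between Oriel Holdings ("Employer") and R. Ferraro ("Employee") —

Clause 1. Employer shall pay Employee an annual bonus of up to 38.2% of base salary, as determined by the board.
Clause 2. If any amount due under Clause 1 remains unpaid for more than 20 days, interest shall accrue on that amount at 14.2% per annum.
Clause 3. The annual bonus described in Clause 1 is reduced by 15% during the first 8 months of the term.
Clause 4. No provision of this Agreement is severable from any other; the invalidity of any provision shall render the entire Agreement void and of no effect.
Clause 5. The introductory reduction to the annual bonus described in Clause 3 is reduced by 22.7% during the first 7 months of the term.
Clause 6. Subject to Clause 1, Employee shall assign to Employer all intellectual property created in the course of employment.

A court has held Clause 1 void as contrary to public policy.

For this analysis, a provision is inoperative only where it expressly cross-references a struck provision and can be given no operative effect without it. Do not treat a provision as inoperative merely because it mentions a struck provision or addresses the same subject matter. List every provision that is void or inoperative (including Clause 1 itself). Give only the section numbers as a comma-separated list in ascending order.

Clause 1 is struck. Clause 2 has no operative effect of its own apart from Clause 1 and is therefore inoperative. Clause 3 has no operative effect of its own apart from Clause 1 and is therefore inoperative. The whole of Clause 5 is the introductory reduction to the introductory reduction to the annual bonus, defined by reference to Clause 3, so Clause 5 cannot stand once Clause 3 is removed. Clause 4 provides that the Agreement is not severable, so the invalidity of any one provision voids the entire Agreement. No provision of the Agreement survives.

1, 2, 3, 4, 5, 6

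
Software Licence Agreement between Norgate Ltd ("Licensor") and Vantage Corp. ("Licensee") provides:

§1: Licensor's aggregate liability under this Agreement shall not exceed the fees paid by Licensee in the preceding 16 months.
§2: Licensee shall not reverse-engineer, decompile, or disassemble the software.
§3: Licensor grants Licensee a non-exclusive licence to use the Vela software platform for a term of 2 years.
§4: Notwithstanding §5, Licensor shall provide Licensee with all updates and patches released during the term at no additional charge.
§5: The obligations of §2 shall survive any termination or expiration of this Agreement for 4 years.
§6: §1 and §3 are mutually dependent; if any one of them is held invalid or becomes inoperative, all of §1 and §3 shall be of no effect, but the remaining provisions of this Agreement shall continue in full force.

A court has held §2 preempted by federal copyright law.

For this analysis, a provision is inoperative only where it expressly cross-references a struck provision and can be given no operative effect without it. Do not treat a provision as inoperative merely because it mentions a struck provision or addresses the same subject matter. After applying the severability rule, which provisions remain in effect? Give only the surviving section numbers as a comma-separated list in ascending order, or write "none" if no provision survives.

§2 is struck. §5 merely fixes the survival period for §2; with §2 gone it has nothing to operate on and falls away. §4 mentions §5 but its own obligation stands independently of §5, so §4 is not affected. §6 ties §1 and §3 together, but none of those is affected here; the remaining provisions continue in force under §6. The provisions still in force are §1, §3, §4, and §6.

1, 3, 4, 6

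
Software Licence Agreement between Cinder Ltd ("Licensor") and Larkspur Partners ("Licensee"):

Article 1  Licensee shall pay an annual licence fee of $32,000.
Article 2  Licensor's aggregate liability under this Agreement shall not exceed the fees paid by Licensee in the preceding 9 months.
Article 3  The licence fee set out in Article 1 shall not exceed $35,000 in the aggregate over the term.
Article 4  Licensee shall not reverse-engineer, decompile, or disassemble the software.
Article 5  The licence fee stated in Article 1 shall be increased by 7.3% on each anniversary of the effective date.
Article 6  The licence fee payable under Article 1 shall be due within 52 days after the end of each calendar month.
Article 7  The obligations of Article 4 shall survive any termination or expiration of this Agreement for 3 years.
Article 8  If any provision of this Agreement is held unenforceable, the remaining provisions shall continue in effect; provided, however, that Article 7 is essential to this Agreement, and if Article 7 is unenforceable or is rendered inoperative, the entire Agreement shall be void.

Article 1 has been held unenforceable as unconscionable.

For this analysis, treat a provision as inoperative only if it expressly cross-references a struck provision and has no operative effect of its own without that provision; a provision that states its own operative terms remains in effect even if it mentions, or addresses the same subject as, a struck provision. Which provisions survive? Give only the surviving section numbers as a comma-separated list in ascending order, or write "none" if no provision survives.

Article 1 is struck. Article 3 operates only by reference to Article 1, so it falls with Article 1. Article 5 has no operative effect of its own apart from Article 1 and is therefore inoperative. The whole of Article 6 is the payment deadline for the licence fee, defined by reference to Article 1, so Article 6 cannot stand once Article 1 is removed. Article 8 makes Article 7 an essential term, but Article 7 is unaffected, so the severability proviso in Article 8 preserves the remaining provisions. Article 2, Article 4, Article 7, and Article 8 remain in effect.

2, 4, 7, 8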